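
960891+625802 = 1586693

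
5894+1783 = 7677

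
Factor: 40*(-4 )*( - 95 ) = 15200=2^5 * 5^2*19^1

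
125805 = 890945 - 765140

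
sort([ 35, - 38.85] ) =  [ - 38.85,35 ]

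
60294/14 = 30147/7= 4306.71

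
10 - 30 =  - 20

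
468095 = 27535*17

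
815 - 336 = 479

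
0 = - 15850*0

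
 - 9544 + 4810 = -4734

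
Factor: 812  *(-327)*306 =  - 2^3*3^3 * 7^1*17^1*29^1* 109^1=- 81250344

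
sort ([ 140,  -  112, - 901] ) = [ - 901, - 112,140]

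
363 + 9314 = 9677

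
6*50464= 302784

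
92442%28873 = 5823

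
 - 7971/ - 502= 15 + 441/502 =15.88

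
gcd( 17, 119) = 17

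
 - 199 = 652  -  851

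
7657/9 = 7657/9= 850.78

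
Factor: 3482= 2^1*1741^1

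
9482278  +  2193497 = 11675775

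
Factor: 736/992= 23^1*31^ ( - 1)  =  23/31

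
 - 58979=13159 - 72138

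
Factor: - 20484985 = - 5^1*43^1*95279^1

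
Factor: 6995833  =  13^1*359^1*1499^1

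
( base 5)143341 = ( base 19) ggg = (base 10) 6096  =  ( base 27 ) 89L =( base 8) 13720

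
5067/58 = 87  +  21/58 = 87.36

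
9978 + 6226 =16204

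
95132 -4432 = 90700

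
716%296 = 124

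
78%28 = 22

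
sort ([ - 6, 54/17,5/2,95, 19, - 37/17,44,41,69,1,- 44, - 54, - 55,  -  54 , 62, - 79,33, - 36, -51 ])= [ - 79,  -  55,-54,-54 , - 51, - 44, - 36, - 6, - 37/17,  1,5/2, 54/17,19,33, 41,44,62, 69,95] 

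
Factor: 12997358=2^1*11^1*73^1*8093^1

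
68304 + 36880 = 105184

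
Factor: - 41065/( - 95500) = 2^( - 2 )*5^( - 2 ) *43^1  =  43/100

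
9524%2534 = 1922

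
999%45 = 9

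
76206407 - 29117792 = 47088615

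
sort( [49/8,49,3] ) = [3,  49/8,49]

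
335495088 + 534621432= 870116520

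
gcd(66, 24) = 6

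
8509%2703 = 400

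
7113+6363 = 13476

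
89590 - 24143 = 65447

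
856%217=205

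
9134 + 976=10110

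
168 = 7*24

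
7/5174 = 7/5174 = 0.00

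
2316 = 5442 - 3126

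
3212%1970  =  1242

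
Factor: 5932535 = 5^1 * 7^1*169501^1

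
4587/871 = 4587/871 = 5.27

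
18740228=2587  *7244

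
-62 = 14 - 76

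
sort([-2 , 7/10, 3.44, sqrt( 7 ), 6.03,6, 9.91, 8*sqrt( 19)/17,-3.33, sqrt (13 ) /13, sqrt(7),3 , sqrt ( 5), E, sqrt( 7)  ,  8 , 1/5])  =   [ - 3.33,-2, 1/5, sqrt( 13) /13, 7/10 , 8*sqrt( 19)/17, sqrt ( 5),  sqrt( 7 ), sqrt( 7), sqrt( 7),E,3,3.44,6, 6.03, 8,9.91 ]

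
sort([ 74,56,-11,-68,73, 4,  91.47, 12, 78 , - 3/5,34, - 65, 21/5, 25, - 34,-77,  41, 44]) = [ - 77, - 68, - 65, - 34, - 11, - 3/5,4,21/5, 12, 25, 34, 41,44,56, 73, 74, 78,91.47 ] 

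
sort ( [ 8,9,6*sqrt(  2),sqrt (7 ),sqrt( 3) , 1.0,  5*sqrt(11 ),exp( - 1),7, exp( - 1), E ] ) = [ exp (  -  1 ),exp (-1), 1.0,  sqrt(3), sqrt( 7 ), E,  7 , 8, 6 * sqrt( 2), 9,5*sqrt(11) ] 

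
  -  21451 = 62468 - 83919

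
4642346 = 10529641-5887295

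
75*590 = 44250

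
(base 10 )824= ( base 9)1115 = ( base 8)1470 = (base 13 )4b5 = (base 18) 29e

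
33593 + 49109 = 82702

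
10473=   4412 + 6061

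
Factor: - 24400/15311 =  - 400/251 = -2^4*5^2*251^( - 1)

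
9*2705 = 24345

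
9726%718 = 392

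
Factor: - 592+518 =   -  74 = - 2^1 * 37^1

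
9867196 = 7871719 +1995477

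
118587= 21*5647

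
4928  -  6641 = - 1713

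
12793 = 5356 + 7437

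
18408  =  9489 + 8919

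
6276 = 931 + 5345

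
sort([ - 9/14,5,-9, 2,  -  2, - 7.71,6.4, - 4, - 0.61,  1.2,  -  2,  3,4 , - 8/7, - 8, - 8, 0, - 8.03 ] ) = [ - 9, - 8.03,  -  8,  -  8,-7.71,  -  4, - 2,  -  2, - 8/7, - 9/14, -0.61, 0, 1.2,  2, 3, 4,5,  6.4] 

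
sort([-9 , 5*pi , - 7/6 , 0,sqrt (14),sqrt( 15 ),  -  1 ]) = [-9, - 7/6, - 1,0,  sqrt(14 ),sqrt( 15 ), 5* pi]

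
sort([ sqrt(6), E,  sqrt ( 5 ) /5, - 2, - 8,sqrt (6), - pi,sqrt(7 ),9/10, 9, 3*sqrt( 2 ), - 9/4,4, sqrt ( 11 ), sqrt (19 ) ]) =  [ - 8, - pi, - 9/4, - 2 , sqrt(5 )/5,9/10 , sqrt (6), sqrt( 6),  sqrt ( 7),E, sqrt(11 ), 4,3*sqrt(2),sqrt(19 ), 9 ] 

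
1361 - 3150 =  - 1789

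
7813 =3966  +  3847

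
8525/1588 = 5 + 585/1588 = 5.37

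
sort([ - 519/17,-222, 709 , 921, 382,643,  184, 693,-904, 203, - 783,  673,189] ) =[ - 904, - 783, - 222, - 519/17,184 , 189,  203, 382 , 643,673,693, 709 , 921 ] 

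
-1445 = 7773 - 9218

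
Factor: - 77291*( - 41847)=3234396477 = 3^1*13^1*29^1*37^1*77291^1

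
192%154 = 38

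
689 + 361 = 1050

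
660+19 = 679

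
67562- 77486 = -9924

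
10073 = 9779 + 294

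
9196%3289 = 2618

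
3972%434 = 66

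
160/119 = 160/119 = 1.34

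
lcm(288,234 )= 3744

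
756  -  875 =- 119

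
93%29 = 6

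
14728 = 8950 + 5778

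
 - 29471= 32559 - 62030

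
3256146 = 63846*51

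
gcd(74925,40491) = 9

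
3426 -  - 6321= 9747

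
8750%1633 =585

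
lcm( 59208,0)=0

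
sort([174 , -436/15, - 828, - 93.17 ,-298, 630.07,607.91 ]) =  [ - 828, - 298, - 93.17, - 436/15,  174 , 607.91 , 630.07 ]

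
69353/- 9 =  - 7706 + 1/9 = -7705.89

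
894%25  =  19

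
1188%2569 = 1188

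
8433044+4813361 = 13246405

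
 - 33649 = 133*( - 253 ) 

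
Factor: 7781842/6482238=3890921/3241119 = 3^( -1)*7^ ( - 1)*311^1*12511^1*154339^(-1)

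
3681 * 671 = 2469951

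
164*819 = 134316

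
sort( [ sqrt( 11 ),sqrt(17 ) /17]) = [sqrt (17 ) /17,sqrt( 11)]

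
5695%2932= 2763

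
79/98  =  79/98 = 0.81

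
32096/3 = 32096/3 = 10698.67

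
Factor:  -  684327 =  - 3^1 * 7^1*32587^1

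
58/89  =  58/89  =  0.65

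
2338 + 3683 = 6021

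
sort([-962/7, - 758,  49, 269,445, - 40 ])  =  [ - 758, - 962/7,  -  40,49,269,445]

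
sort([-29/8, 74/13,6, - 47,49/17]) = [ - 47,  -  29/8,49/17, 74/13,6 ]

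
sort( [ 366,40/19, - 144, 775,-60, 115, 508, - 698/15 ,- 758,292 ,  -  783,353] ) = [ -783,-758,- 144, - 60,-698/15, 40/19,115,292,353,366, 508,775]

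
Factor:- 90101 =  - 11^1*8191^1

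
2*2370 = 4740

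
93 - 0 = 93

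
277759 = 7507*37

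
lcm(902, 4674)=51414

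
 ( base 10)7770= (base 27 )ahl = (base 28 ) 9PE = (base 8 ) 17132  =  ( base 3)101122210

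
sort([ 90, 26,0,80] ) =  [0, 26, 80,90]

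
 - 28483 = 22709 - 51192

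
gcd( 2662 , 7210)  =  2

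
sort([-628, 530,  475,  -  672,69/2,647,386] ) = [-672, - 628, 69/2,386,475, 530,647 ] 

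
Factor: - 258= - 2^1*3^1 * 43^1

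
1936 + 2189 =4125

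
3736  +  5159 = 8895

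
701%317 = 67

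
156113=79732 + 76381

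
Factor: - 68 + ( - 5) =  - 73 = - 73^1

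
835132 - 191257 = 643875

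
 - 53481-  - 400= - 53081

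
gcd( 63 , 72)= 9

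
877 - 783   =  94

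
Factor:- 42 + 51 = 3^2 = 9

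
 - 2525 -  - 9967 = 7442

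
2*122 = 244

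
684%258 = 168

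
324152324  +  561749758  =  885902082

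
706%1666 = 706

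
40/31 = 1 + 9/31 = 1.29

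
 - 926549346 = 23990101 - 950539447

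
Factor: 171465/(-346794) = -355/718 = - 2^ ( - 1 )*5^1*71^1*359^(-1)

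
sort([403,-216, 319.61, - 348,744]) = [ - 348, - 216 , 319.61, 403, 744] 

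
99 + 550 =649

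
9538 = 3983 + 5555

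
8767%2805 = 352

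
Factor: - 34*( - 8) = 272 =2^4 * 17^1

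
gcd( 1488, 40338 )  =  6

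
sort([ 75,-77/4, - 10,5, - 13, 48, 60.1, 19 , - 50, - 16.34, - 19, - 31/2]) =[ - 50,  -  77/4,-19, - 16.34, - 31/2, - 13, - 10, 5 , 19, 48, 60.1, 75]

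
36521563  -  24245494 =12276069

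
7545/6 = 1257  +  1/2 = 1257.50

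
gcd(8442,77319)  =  9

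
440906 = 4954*89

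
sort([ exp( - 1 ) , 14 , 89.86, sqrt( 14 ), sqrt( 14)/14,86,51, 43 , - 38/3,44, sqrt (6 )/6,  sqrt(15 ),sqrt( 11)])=[ - 38/3, sqrt(14 ) /14,  exp( - 1), sqrt( 6)/6,sqrt(11 ) , sqrt( 14 ),sqrt( 15),14, 43,  44,51 , 86,89.86] 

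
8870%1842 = 1502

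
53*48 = 2544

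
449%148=5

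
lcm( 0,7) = 0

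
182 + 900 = 1082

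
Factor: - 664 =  - 2^3*83^1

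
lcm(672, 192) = 1344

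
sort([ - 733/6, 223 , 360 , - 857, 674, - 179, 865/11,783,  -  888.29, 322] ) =[ - 888.29, - 857, -179, - 733/6, 865/11, 223, 322, 360, 674, 783]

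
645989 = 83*7783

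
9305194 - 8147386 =1157808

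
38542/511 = 75 + 31/73=75.42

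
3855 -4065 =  - 210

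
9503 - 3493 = 6010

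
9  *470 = 4230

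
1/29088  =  1/29088= 0.00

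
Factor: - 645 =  - 3^1 * 5^1 * 43^1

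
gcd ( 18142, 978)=2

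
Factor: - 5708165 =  - 5^1*1141633^1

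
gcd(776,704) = 8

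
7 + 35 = 42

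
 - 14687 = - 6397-8290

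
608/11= 55 + 3/11 = 55.27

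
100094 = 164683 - 64589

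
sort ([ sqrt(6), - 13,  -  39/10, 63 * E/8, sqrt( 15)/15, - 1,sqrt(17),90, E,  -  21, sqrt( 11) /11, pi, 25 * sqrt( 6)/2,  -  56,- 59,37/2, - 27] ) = [ - 59,-56, - 27, - 21, - 13,-39/10, - 1, sqrt (15) /15, sqrt( 11 )/11,sqrt( 6), E,pi, sqrt(17),37/2, 63*E/8, 25* sqrt(6) /2, 90]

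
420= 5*84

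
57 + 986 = 1043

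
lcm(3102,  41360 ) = 124080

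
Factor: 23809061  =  17^1*467^1 * 2999^1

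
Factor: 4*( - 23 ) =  - 2^2*23^1=- 92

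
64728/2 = 32364  =  32364.00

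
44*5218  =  229592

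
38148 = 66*578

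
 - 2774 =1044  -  3818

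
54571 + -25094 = 29477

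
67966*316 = 21477256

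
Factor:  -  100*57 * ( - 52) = 296400 = 2^4*3^1*5^2*13^1 * 19^1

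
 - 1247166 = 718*( - 1737 )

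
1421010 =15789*90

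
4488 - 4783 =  - 295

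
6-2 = 4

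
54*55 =2970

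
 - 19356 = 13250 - 32606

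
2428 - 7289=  - 4861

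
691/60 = 11 + 31/60 = 11.52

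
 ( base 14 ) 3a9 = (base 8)1341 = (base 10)737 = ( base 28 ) q9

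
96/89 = 96/89 = 1.08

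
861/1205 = 861/1205 = 0.71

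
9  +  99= 108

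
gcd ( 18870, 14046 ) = 6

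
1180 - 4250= - 3070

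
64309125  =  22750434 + 41558691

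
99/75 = 33/25 =1.32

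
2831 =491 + 2340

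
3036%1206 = 624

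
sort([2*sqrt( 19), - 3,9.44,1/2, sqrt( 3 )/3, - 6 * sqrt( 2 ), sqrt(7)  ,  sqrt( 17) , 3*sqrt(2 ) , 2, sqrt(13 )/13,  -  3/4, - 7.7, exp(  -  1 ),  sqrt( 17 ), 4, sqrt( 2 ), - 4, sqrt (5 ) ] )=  [  -  6*sqrt( 2),-7.7, - 4,-3,  -  3/4, sqrt(13) /13 , exp( - 1 ),1/2,sqrt(3 ) /3,sqrt(2 ),2 , sqrt ( 5 ), sqrt(7),4, sqrt (17 ), sqrt(17 ),3 * sqrt( 2), 2 * sqrt( 19), 9.44 ]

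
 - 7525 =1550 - 9075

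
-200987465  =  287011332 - 487998797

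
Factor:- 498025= - 5^2*11^1* 1811^1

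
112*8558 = 958496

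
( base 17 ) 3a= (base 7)115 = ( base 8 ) 75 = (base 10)61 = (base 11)56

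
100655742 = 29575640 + 71080102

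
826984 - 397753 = 429231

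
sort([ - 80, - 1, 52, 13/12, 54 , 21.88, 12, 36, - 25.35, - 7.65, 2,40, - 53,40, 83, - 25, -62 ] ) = [ - 80, - 62, - 53, - 25.35, - 25 ,  -  7.65,  -  1,13/12, 2, 12, 21.88, 36, 40, 40, 52,54, 83]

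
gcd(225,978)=3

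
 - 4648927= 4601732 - 9250659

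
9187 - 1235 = 7952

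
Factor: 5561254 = 2^1*89^1*157^1*199^1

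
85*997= 84745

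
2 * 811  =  1622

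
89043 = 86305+2738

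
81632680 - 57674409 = 23958271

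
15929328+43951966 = 59881294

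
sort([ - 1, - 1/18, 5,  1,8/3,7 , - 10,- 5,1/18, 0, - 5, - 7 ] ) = [ - 10, - 7,-5, - 5, - 1, - 1/18, 0 , 1/18 , 1,  8/3,5,7]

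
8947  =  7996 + 951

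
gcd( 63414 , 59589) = 9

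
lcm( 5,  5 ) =5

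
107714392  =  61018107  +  46696285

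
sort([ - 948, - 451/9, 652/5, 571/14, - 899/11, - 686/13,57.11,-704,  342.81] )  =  [ - 948, - 704, - 899/11, - 686/13, - 451/9, 571/14,  57.11, 652/5,342.81 ] 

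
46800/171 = 273+13/19 = 273.68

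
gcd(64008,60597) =9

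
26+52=78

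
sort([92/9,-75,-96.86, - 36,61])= [-96.86,-75,-36, 92/9,  61 ] 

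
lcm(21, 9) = 63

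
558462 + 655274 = 1213736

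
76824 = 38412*2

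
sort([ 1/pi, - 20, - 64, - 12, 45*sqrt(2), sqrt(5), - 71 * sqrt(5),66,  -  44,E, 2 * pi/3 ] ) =[ - 71*sqrt(5), - 64,- 44, - 20,-12 , 1/pi,2*pi/3, sqrt(5), E, 45*sqrt(2),66]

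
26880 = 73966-47086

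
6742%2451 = 1840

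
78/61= 1 + 17/61 = 1.28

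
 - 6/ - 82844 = 3/41422 = 0.00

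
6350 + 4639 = 10989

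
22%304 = 22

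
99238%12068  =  2694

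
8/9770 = 4/4885 = 0.00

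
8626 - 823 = 7803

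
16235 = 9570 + 6665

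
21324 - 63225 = -41901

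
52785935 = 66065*799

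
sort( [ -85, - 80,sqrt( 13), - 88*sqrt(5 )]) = [ - 88 * sqrt(5 ), - 85, - 80, sqrt( 13 )] 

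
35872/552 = 64 + 68/69  =  64.99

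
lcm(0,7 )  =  0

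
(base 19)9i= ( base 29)6F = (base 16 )BD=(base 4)2331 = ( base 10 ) 189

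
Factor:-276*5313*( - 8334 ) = 12220877592=2^3*3^4*7^1 *11^1*23^2*463^1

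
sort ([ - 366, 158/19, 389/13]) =[-366, 158/19 , 389/13 ] 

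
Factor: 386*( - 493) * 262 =-2^2 * 17^1 * 29^1*131^1 * 193^1 = -49858076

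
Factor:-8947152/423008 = -559197/26438= - 2^( - 1 )* 3^3*139^1 *149^1*13219^(  -  1)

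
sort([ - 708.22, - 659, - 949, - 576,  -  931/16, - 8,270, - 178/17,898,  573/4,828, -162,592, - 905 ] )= [-949, - 905,- 708.22, - 659, - 576,- 162, - 931/16,-178/17,  -  8,573/4,270,592, 828,898] 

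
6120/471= 12 + 156/157 =12.99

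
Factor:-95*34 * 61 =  - 197030 = -  2^1*5^1*17^1*19^1*61^1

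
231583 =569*407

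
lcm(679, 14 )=1358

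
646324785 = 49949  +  646274836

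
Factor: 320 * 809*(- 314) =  - 2^7 * 5^1*157^1 * 809^1 = -  81288320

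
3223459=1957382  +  1266077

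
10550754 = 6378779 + 4171975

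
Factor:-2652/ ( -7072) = 2^ ( - 3 )* 3^1 = 3/8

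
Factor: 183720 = 2^3*3^1*5^1*1531^1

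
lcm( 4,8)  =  8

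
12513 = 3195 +9318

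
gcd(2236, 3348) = 4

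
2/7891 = 2/7891= 0.00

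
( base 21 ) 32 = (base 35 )1u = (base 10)65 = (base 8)101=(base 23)2j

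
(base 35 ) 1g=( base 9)56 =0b110011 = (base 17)30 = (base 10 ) 51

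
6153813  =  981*6273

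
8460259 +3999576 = 12459835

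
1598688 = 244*6552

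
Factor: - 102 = -2^1*3^1*17^1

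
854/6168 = 427/3084 =0.14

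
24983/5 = 4996 + 3/5 = 4996.60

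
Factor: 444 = 2^2*3^1*37^1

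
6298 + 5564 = 11862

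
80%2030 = 80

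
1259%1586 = 1259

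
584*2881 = 1682504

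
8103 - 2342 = 5761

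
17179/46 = 373 +21/46=373.46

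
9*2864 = 25776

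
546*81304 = 44391984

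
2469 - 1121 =1348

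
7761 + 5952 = 13713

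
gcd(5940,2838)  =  66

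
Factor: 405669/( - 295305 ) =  - 135223/98435 = -5^( - 1 )*11^1*19^1*  647^1*19687^( - 1)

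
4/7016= 1/1754 = 0.00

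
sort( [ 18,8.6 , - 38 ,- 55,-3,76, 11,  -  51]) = [ -55,-51, - 38 , -3, 8.6 , 11, 18,76]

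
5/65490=1/13098 = 0.00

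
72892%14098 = 2402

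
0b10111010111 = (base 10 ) 1495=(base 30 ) 1JP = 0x5D7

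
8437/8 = 1054 + 5/8= 1054.62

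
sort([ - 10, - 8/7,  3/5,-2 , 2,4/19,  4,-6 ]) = [  -  10, - 6, - 2,-8/7,4/19, 3/5, 2, 4 ] 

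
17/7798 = 17/7798 = 0.00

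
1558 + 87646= 89204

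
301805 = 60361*5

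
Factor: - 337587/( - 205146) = 859/522 =2^(  -  1)*3^ (-2)*29^( - 1)*859^1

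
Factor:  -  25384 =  - 2^3*19^1*167^1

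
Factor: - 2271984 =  - 2^4 * 3^1*11^1 * 13^1*331^1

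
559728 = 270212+289516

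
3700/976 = 3 + 193/244 = 3.79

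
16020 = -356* ( - 45) 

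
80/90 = 8/9 = 0.89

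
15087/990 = 15 + 79/330 = 15.24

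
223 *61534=13722082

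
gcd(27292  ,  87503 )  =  1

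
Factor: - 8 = -2^3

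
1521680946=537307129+984373817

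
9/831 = 3/277 = 0.01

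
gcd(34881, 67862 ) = 1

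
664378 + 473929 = 1138307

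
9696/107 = 90 + 66/107 = 90.62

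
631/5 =631/5 =126.20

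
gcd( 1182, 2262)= 6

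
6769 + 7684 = 14453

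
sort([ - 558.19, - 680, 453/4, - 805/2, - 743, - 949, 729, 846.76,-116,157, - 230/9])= [ - 949, - 743, - 680, - 558.19, - 805/2, - 116 , - 230/9,453/4, 157, 729,846.76]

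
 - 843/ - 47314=843/47314 = 0.02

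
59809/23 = 59809/23 = 2600.39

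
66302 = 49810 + 16492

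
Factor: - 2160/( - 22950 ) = 8/85=2^3*5^(-1 ) * 17^(  -  1)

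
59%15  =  14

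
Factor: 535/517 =5^1*11^( - 1)*47^(-1)*107^1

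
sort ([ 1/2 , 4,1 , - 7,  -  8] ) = [ - 8, - 7,1/2, 1,4]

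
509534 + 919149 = 1428683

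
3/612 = 1/204 = 0.00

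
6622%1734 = 1420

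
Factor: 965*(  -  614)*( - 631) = 373873810 = 2^1*5^1*193^1*307^1 * 631^1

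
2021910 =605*3342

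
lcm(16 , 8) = 16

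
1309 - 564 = 745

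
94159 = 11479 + 82680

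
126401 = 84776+41625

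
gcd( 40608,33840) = 6768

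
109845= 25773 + 84072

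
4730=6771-2041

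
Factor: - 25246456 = - 2^3*23^1*137209^1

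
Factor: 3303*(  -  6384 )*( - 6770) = 2^5*3^3* 5^1*7^1 * 19^1*367^1*677^1=142754603040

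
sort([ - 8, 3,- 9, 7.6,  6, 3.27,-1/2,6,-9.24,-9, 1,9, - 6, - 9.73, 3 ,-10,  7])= [ - 10, - 9.73, - 9.24, -9, - 9, - 8, - 6, - 1/2, 1,3,3, 3.27,  6  ,  6, 7, 7.6,9 ]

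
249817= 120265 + 129552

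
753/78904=753/78904 = 0.01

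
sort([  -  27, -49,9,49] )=[ - 49 , - 27,9,49] 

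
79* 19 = 1501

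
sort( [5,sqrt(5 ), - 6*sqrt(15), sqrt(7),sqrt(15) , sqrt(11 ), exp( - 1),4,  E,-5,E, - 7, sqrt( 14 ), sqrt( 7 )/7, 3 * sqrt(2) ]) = [ - 6 * sqrt(15 ), - 7,  -  5,exp( - 1 ), sqrt (7 )/7,  sqrt (5), sqrt(7 ) , E , E, sqrt(11),sqrt( 14 ), sqrt(15),4,3*sqrt(2 ),5] 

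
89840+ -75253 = 14587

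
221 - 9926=-9705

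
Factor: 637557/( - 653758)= - 2^(-1 )*3^1* 7^( - 3)*223^1 = - 669/686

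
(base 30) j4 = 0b1000111110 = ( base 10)574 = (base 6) 2354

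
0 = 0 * 38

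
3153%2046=1107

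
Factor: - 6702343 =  - 6702343^1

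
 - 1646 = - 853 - 793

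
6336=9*704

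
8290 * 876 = 7262040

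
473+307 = 780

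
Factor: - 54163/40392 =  - 2^( - 3 )*3^( - 3) * 11^( - 1) * 17^( - 1)*54163^1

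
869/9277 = 869/9277 = 0.09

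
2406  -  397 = 2009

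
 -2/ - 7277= 2/7277 = 0.00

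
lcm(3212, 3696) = 269808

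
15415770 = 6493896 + 8921874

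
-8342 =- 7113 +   -  1229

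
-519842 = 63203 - 583045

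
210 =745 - 535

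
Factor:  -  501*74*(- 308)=2^3*3^1*7^1*11^1*37^1*167^1 = 11418792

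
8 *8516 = 68128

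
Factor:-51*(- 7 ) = 357 = 3^1*7^1 *17^1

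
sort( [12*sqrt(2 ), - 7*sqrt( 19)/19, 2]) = [ - 7 * sqrt( 19)/19, 2,12*sqrt(2 )]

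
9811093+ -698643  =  9112450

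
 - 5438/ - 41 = 132 + 26/41  =  132.63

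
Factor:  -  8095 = -5^1*1619^1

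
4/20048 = 1/5012 = 0.00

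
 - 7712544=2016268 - 9728812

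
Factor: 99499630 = 2^1*5^1*9949963^1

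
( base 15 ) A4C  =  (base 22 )4hc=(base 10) 2322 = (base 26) 3B8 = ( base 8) 4422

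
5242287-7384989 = -2142702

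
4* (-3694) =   -  14776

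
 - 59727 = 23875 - 83602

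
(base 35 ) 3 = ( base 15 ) 3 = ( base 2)11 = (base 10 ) 3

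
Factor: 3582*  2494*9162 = 81848800296 =2^3*3^4* 29^1*43^1*199^1*509^1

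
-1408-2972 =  - 4380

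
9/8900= 9/8900 = 0.00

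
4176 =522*8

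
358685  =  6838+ 351847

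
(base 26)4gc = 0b110000111100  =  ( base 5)100012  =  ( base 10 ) 3132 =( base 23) 5l4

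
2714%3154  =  2714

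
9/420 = 3/140 =0.02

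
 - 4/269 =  - 4/269 = - 0.01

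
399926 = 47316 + 352610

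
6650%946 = 28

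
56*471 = 26376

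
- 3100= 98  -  3198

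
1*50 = 50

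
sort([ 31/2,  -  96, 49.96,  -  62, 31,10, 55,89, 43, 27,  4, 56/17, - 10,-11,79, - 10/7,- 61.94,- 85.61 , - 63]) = [- 96, - 85.61, - 63, - 62,- 61.94, - 11,-10,-10/7, 56/17,  4, 10, 31/2,27,31, 43,49.96, 55, 79, 89]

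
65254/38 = 1717 + 4/19  =  1717.21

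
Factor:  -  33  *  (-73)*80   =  2^4*3^1*5^1*11^1  *73^1=192720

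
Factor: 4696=2^3*587^1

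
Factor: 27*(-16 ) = -432 = -2^4*3^3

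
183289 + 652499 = 835788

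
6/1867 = 6/1867 =0.00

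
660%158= 28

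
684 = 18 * 38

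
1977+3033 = 5010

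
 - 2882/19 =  -2882/19 = - 151.68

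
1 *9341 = 9341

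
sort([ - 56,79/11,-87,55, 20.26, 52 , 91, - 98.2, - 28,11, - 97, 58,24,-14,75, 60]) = [ - 98.2,- 97, - 87,  -  56,-28, - 14, 79/11,11, 20.26, 24, 52,55, 58, 60, 75,  91]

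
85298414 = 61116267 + 24182147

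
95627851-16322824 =79305027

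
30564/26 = 15282/13  =  1175.54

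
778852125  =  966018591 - 187166466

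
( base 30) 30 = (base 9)110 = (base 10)90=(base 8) 132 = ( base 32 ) 2Q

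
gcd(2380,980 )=140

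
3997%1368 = 1261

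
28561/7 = 28561/7=4080.14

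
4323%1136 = 915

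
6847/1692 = 4 + 79/1692 = 4.05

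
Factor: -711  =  -3^2*79^1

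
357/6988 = 357/6988=0.05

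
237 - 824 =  - 587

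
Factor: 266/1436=133/718 = 2^(-1 )*7^1*19^1*359^(-1 )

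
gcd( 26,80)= 2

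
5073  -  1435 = 3638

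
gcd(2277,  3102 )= 33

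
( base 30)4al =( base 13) 1A28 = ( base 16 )f51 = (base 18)c1f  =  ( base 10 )3921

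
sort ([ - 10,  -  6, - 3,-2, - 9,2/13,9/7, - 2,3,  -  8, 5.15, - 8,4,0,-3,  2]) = [ - 10, - 9, - 8, - 8,- 6 , - 3, - 3,  -  2,- 2,0,2/13,9/7, 2,  3,4, 5.15 ] 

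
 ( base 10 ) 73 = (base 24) 31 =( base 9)81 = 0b1001001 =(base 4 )1021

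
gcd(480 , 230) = 10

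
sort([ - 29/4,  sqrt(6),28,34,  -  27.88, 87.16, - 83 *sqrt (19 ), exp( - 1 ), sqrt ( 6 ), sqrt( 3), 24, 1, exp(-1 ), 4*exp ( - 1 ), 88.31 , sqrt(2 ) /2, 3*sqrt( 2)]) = [-83*sqrt(19 ), - 27.88, - 29/4, exp (-1),exp( - 1 ),sqrt (2 )/2, 1, 4 * exp(-1), sqrt( 3), sqrt( 6 ), sqrt( 6), 3*sqrt(2),24,  28,34, 87.16, 88.31]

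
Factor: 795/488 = 2^(-3)*3^1* 5^1*53^1  *  61^( - 1)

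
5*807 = 4035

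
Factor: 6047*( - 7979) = -79^1*101^1*6047^1  =  -  48249013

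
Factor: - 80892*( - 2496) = 201906432 = 2^8 * 3^4*7^1*13^1*107^1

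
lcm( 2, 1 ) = 2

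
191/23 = 191/23 = 8.30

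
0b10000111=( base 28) 4N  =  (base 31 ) 4b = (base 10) 135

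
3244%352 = 76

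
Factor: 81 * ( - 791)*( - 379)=3^4*7^1*113^1*379^1 = 24282909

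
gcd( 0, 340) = 340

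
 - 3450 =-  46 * 75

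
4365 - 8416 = -4051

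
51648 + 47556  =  99204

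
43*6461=277823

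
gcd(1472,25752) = 8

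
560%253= 54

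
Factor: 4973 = 4973^1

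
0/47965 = 0 = 0.00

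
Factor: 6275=5^2*251^1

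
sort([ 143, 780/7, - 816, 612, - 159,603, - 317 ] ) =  [ - 816, - 317, - 159,  780/7, 143,603, 612 ]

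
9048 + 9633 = 18681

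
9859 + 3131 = 12990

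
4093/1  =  4093 = 4093.00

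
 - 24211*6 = - 145266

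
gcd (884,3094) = 442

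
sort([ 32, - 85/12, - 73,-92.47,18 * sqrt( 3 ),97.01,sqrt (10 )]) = [ - 92.47,- 73,  -  85/12, sqrt( 10),18*sqrt(3),32 , 97.01 ] 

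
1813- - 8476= 10289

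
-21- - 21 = 0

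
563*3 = 1689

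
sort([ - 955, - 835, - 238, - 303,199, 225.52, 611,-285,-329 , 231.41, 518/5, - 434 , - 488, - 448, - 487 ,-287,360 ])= [-955, - 835,-488, - 487, - 448, - 434,  -  329,-303, - 287 , - 285 , - 238 , 518/5, 199 , 225.52, 231.41,360,  611 ] 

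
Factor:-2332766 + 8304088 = 5971322= 2^1*7^1*41^1*101^1*103^1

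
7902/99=878/11 = 79.82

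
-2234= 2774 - 5008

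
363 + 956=1319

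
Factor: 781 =11^1 * 71^1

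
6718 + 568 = 7286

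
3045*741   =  2256345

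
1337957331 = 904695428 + 433261903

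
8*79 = 632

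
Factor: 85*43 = 5^1*17^1*43^1 = 3655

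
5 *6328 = 31640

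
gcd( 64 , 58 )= 2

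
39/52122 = 13/17374 = 0.00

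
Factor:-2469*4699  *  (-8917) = 103453527027 =3^1 *37^2*127^1*241^1*823^1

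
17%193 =17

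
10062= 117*86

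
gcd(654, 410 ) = 2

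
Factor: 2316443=107^1*21649^1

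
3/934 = 3/934  =  0.00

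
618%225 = 168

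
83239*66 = 5493774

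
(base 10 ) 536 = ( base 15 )25b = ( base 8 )1030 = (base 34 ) fq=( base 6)2252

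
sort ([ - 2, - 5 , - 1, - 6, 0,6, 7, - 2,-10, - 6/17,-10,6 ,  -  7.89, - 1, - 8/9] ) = [-10, - 10 , - 7.89, - 6, - 5, - 2,- 2, - 1, - 1,-8/9, - 6/17 , 0,6,6,  7]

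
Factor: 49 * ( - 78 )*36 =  - 2^3*3^3 * 7^2*13^1 = - 137592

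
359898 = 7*51414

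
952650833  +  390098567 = 1342749400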